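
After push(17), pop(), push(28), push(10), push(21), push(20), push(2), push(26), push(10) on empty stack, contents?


push(17) -> [17]
pop() returns 17 -> []
push(28) -> [28]
push(10) -> [28, 10]
push(21) -> [28, 10, 21]
push(20) -> [28, 10, 21, 20]
push(2) -> [28, 10, 21, 20, 2]
push(26) -> [28, 10, 21, 20, 2, 26]
push(10) -> [28, 10, 21, 20, 2, 26, 10]
Final stack (bottom to top): [28, 10, 21, 20, 2, 26, 10]


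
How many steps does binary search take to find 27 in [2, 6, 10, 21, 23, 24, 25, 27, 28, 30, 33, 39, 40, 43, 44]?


Search for 27:
[0,14] mid=7 arr[7]=27
Total: 1 comparisons


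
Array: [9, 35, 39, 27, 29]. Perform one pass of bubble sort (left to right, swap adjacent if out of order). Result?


After one pass: [9, 35, 27, 29, 39]


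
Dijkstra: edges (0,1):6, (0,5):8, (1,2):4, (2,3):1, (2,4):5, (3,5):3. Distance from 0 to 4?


Dijkstra from 0:
Distances: {0: 0, 1: 6, 2: 10, 3: 11, 4: 15, 5: 8}
Shortest distance to 4 = 15, path = [0, 1, 2, 4]


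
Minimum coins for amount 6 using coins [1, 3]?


dp[0]=0; dp[i]=1+min(dp[i-c] for c in coins)
...dp[1]=1, dp[2]=2, dp[3]=1, dp[4]=2, dp[5]=3, dp[6]=2
Minimum coins for 6 = 2


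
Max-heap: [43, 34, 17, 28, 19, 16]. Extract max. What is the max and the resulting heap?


Max = 43
Replace root with last, heapify down
Resulting heap: [34, 28, 17, 16, 19]


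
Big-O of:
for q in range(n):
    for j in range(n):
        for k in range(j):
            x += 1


Per nesting level: O(n) * O(n) * O(n) [triangular over j] = O(n^3)
Complexity: O(n^3)


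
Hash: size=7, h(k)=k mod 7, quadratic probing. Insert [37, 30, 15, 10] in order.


Insertions: 37->slot 2; 30->slot 3; 15->slot 1; 10->slot 4
Table: [None, 15, 37, 30, 10, None, None]


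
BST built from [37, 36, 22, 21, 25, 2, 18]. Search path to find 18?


BST root = 37
Search for 18: compare at each node
Path: [37, 36, 22, 21, 2, 18]


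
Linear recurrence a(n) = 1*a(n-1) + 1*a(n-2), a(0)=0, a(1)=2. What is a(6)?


Build bottom-up:
...a(4)=6, a(5)=10, a(6)=1*10+1*6=16


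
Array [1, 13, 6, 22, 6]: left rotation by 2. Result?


Left rotate by 2: [6, 22, 6, 1, 13]


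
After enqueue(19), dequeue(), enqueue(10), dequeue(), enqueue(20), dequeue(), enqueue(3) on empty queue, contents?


enqueue(19) -> [19]
dequeue() returns 19 -> []
enqueue(10) -> [10]
dequeue() returns 10 -> []
enqueue(20) -> [20]
dequeue() returns 20 -> []
enqueue(3) -> [3]
Final queue (front to back): [3]


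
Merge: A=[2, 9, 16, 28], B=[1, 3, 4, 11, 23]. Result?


Compare heads, take smaller each step.
Merged: [1, 2, 3, 4, 9, 11, 16, 23, 28]


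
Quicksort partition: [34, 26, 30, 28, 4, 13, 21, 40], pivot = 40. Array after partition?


Elements <= 40 go left of pivot.
Result: [34, 26, 30, 28, 4, 13, 21, 40], pivot at index 7


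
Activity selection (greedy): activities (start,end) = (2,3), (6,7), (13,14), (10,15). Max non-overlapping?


Greedy: pick earliest-ending, then skip overlaps.
Selected (3 activities): [(2, 3), (6, 7), (13, 14)]


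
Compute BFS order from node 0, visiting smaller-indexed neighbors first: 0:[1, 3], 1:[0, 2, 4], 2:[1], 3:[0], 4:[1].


BFS queue: start with [0]
Visit order: [0, 1, 3, 2, 4]


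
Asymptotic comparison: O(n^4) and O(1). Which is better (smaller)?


constant grows slower than quartic
O(1) is asymptotically smaller; O(n^4) grows faster


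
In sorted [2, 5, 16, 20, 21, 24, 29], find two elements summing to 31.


Two pointers: lo=0, hi=6
Found pair: (2, 29) summing to 31


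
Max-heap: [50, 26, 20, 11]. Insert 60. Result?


Append 60: [50, 26, 20, 11, 60]
Bubble up: swap idx 4(60) with idx 1(26); swap idx 1(60) with idx 0(50)
Result: [60, 50, 20, 11, 26]


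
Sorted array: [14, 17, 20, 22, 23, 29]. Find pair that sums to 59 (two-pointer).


Two pointers: lo=0, hi=5
No pair sums to 59


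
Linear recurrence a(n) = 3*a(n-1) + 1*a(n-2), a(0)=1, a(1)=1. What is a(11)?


Build bottom-up:
...a(9)=16897, a(10)=55807, a(11)=3*55807+1*16897=184318


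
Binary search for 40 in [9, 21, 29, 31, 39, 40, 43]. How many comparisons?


Search for 40:
[0,6] mid=3 arr[3]=31
[4,6] mid=5 arr[5]=40
Total: 2 comparisons


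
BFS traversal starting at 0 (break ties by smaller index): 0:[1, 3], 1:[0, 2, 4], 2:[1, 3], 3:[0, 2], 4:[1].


BFS queue: start with [0]
Visit order: [0, 1, 3, 2, 4]


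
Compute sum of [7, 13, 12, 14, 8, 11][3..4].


Prefix sums: [0, 7, 20, 32, 46, 54, 65]
Sum[3..4] = prefix[5] - prefix[3] = 54 - 32 = 22


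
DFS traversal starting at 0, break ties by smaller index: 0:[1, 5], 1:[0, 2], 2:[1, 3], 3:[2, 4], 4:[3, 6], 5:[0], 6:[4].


DFS stack-based: start with [0]
Visit order: [0, 1, 2, 3, 4, 6, 5]


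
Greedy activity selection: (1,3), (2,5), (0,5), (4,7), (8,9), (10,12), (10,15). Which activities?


Greedy: pick earliest-ending, then skip overlaps.
Selected (4 activities): [(1, 3), (4, 7), (8, 9), (10, 12)]


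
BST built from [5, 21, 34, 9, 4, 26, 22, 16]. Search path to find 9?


BST root = 5
Search for 9: compare at each node
Path: [5, 21, 9]


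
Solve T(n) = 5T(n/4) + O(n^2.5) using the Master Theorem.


a=5, b=4, c=2.5. log_4(5)=1.161 < c=2.5. Case 3: O(n^c) = O(n^2.500)
Complexity: O(n^2.500)


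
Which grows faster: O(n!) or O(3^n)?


exponential (base 3) grows slower than factorial
O(3^n) is asymptotically smaller; O(n!) grows faster


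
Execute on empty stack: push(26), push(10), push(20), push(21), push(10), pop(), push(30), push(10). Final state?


push(26) -> [26]
push(10) -> [26, 10]
push(20) -> [26, 10, 20]
push(21) -> [26, 10, 20, 21]
push(10) -> [26, 10, 20, 21, 10]
pop() returns 10 -> [26, 10, 20, 21]
push(30) -> [26, 10, 20, 21, 30]
push(10) -> [26, 10, 20, 21, 30, 10]
Final stack (bottom to top): [26, 10, 20, 21, 30, 10]


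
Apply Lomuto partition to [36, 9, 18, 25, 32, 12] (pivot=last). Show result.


Elements <= 12 go left of pivot.
Result: [9, 12, 18, 25, 32, 36], pivot at index 1


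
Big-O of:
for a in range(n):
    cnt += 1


Per nesting level: O(n) = O(n)
Complexity: O(n)


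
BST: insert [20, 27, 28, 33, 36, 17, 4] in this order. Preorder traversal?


Root = 20; build tree by BST insertion.
Preorder traversal: [20, 17, 4, 27, 28, 33, 36]


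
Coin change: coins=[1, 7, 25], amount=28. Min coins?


dp[0]=0; dp[i]=1+min(dp[i-c] for c in coins)
...dp[23]=5, dp[24]=6, dp[25]=1, dp[26]=2, dp[27]=3, dp[28]=4
Minimum coins for 28 = 4


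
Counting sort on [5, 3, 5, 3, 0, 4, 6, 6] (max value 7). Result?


Count array: [1, 0, 0, 2, 1, 2, 2, 0]
Reconstruct: [0, 3, 3, 4, 5, 5, 6, 6]


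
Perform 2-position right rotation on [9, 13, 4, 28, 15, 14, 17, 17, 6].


Right rotate by 2: [17, 6, 9, 13, 4, 28, 15, 14, 17]


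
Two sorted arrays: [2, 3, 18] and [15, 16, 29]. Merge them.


Compare heads, take smaller each step.
Merged: [2, 3, 15, 16, 18, 29]


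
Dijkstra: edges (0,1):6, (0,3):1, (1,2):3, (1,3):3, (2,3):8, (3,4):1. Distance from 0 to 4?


Dijkstra from 0:
Distances: {0: 0, 1: 4, 2: 7, 3: 1, 4: 2}
Shortest distance to 4 = 2, path = [0, 3, 4]


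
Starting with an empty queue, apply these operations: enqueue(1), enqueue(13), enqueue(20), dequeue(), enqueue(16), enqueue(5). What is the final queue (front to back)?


enqueue(1) -> [1]
enqueue(13) -> [1, 13]
enqueue(20) -> [1, 13, 20]
dequeue() returns 1 -> [13, 20]
enqueue(16) -> [13, 20, 16]
enqueue(5) -> [13, 20, 16, 5]
Final queue (front to back): [13, 20, 16, 5]


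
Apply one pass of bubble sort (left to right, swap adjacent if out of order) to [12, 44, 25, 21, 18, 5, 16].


After one pass: [12, 25, 21, 18, 5, 16, 44]


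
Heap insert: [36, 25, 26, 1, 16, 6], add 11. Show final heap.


Append 11: [36, 25, 26, 1, 16, 6, 11]
Bubble up: no swaps needed
Result: [36, 25, 26, 1, 16, 6, 11]


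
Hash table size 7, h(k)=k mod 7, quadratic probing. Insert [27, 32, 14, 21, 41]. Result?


Insertions: 27->slot 6; 32->slot 4; 14->slot 0; 21->slot 1; 41->slot 3
Table: [14, 21, None, 41, 32, None, 27]


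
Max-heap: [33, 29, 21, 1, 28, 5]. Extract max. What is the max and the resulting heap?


Max = 33
Replace root with last, heapify down
Resulting heap: [29, 28, 21, 1, 5]


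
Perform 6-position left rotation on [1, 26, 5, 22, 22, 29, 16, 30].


Left rotate by 6: [16, 30, 1, 26, 5, 22, 22, 29]


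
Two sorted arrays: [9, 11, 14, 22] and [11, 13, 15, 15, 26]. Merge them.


Compare heads, take smaller each step.
Merged: [9, 11, 11, 13, 14, 15, 15, 22, 26]


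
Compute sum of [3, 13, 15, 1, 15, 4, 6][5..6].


Prefix sums: [0, 3, 16, 31, 32, 47, 51, 57]
Sum[5..6] = prefix[7] - prefix[5] = 57 - 47 = 10


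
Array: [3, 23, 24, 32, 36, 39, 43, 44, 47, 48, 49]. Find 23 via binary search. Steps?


Search for 23:
[0,10] mid=5 arr[5]=39
[0,4] mid=2 arr[2]=24
[0,1] mid=0 arr[0]=3
[1,1] mid=1 arr[1]=23
Total: 4 comparisons


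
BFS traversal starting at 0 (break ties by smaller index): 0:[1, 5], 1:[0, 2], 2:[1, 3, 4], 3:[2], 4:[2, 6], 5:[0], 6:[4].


BFS queue: start with [0]
Visit order: [0, 1, 5, 2, 3, 4, 6]


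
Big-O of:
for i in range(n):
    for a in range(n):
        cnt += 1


Per nesting level: O(n) * O(n) = O(n^2)
Complexity: O(n^2)


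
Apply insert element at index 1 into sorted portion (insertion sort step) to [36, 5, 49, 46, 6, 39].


After one pass: [5, 36, 49, 46, 6, 39]


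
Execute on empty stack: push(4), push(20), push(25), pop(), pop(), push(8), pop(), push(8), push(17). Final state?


push(4) -> [4]
push(20) -> [4, 20]
push(25) -> [4, 20, 25]
pop() returns 25 -> [4, 20]
pop() returns 20 -> [4]
push(8) -> [4, 8]
pop() returns 8 -> [4]
push(8) -> [4, 8]
push(17) -> [4, 8, 17]
Final stack (bottom to top): [4, 8, 17]


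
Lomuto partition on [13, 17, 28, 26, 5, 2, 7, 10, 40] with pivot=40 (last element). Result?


Elements <= 40 go left of pivot.
Result: [13, 17, 28, 26, 5, 2, 7, 10, 40], pivot at index 8


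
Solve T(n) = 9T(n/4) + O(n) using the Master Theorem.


a=9, b=4, c=1. log_4(9)=1.585 > c=1. Case 1: O(n^log_b(a)) = O(n^1.585)
Complexity: O(n^1.585)


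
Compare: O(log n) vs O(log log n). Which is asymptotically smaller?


double-logarithmic grows slower than logarithmic
O(log log n) is asymptotically smaller; O(log n) grows faster


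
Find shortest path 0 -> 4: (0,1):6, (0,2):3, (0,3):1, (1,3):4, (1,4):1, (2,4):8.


Dijkstra from 0:
Distances: {0: 0, 1: 5, 2: 3, 3: 1, 4: 6}
Shortest distance to 4 = 6, path = [0, 3, 1, 4]


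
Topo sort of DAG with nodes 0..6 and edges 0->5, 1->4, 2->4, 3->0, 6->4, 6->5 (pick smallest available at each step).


Kahn's algorithm, process smallest node first
Order: [1, 2, 3, 0, 6, 4, 5]


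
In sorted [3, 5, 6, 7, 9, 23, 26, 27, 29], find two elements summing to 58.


Two pointers: lo=0, hi=8
No pair sums to 58


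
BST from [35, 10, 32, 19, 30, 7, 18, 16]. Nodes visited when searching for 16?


BST root = 35
Search for 16: compare at each node
Path: [35, 10, 32, 19, 18, 16]


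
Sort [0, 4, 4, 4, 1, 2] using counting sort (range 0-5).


Count array: [1, 1, 1, 0, 3, 0]
Reconstruct: [0, 1, 2, 4, 4, 4]


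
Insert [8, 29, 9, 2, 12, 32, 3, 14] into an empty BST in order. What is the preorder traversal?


Root = 8; build tree by BST insertion.
Preorder traversal: [8, 2, 3, 29, 9, 12, 14, 32]


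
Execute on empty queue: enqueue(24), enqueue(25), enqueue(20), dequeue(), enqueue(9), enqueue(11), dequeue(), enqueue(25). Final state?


enqueue(24) -> [24]
enqueue(25) -> [24, 25]
enqueue(20) -> [24, 25, 20]
dequeue() returns 24 -> [25, 20]
enqueue(9) -> [25, 20, 9]
enqueue(11) -> [25, 20, 9, 11]
dequeue() returns 25 -> [20, 9, 11]
enqueue(25) -> [20, 9, 11, 25]
Final queue (front to back): [20, 9, 11, 25]


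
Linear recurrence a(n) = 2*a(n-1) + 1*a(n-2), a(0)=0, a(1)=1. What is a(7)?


Build bottom-up:
...a(5)=29, a(6)=70, a(7)=2*70+1*29=169


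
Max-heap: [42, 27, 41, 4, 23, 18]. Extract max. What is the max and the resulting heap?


Max = 42
Replace root with last, heapify down
Resulting heap: [41, 27, 18, 4, 23]


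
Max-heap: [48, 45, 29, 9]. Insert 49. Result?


Append 49: [48, 45, 29, 9, 49]
Bubble up: swap idx 4(49) with idx 1(45); swap idx 1(49) with idx 0(48)
Result: [49, 48, 29, 9, 45]


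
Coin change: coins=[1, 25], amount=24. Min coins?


dp[0]=0; dp[i]=1+min(dp[i-c] for c in coins)
...dp[19]=19, dp[20]=20, dp[21]=21, dp[22]=22, dp[23]=23, dp[24]=24
Minimum coins for 24 = 24


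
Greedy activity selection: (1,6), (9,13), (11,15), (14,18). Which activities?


Greedy: pick earliest-ending, then skip overlaps.
Selected (3 activities): [(1, 6), (9, 13), (14, 18)]


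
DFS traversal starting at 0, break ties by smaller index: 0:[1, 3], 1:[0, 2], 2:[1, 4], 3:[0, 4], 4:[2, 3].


DFS stack-based: start with [0]
Visit order: [0, 1, 2, 4, 3]


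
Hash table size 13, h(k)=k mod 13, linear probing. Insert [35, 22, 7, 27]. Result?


Insertions: 35->slot 9; 22->slot 10; 7->slot 7; 27->slot 1
Table: [None, 27, None, None, None, None, None, 7, None, 35, 22, None, None]


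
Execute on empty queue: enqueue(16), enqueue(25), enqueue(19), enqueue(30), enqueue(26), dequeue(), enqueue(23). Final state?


enqueue(16) -> [16]
enqueue(25) -> [16, 25]
enqueue(19) -> [16, 25, 19]
enqueue(30) -> [16, 25, 19, 30]
enqueue(26) -> [16, 25, 19, 30, 26]
dequeue() returns 16 -> [25, 19, 30, 26]
enqueue(23) -> [25, 19, 30, 26, 23]
Final queue (front to back): [25, 19, 30, 26, 23]


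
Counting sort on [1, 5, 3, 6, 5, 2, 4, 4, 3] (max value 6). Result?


Count array: [0, 1, 1, 2, 2, 2, 1]
Reconstruct: [1, 2, 3, 3, 4, 4, 5, 5, 6]


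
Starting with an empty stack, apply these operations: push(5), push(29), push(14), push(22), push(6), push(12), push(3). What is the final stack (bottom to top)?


push(5) -> [5]
push(29) -> [5, 29]
push(14) -> [5, 29, 14]
push(22) -> [5, 29, 14, 22]
push(6) -> [5, 29, 14, 22, 6]
push(12) -> [5, 29, 14, 22, 6, 12]
push(3) -> [5, 29, 14, 22, 6, 12, 3]
Final stack (bottom to top): [5, 29, 14, 22, 6, 12, 3]


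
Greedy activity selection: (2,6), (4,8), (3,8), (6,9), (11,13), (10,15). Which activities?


Greedy: pick earliest-ending, then skip overlaps.
Selected (3 activities): [(2, 6), (6, 9), (11, 13)]


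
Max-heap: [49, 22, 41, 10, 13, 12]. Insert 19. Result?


Append 19: [49, 22, 41, 10, 13, 12, 19]
Bubble up: no swaps needed
Result: [49, 22, 41, 10, 13, 12, 19]


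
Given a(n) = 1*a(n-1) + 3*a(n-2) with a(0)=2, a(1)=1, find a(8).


Build bottom-up:
...a(6)=154, a(7)=337, a(8)=1*337+3*154=799


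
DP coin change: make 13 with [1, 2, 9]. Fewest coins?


dp[0]=0; dp[i]=1+min(dp[i-c] for c in coins)
...dp[8]=4, dp[9]=1, dp[10]=2, dp[11]=2, dp[12]=3, dp[13]=3
Minimum coins for 13 = 3


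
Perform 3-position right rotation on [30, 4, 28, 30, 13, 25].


Right rotate by 3: [30, 13, 25, 30, 4, 28]


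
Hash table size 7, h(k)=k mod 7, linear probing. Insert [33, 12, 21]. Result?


Insertions: 33->slot 5; 12->slot 6; 21->slot 0
Table: [21, None, None, None, None, 33, 12]


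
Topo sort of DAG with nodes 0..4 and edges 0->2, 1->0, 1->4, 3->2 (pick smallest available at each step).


Kahn's algorithm, process smallest node first
Order: [1, 0, 3, 2, 4]


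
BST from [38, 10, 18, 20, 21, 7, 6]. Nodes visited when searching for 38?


BST root = 38
Search for 38: compare at each node
Path: [38]


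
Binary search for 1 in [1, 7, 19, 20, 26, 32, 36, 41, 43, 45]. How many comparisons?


Search for 1:
[0,9] mid=4 arr[4]=26
[0,3] mid=1 arr[1]=7
[0,0] mid=0 arr[0]=1
Total: 3 comparisons


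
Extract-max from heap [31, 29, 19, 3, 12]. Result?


Max = 31
Replace root with last, heapify down
Resulting heap: [29, 12, 19, 3]


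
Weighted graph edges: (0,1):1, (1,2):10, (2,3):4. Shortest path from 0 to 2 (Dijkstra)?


Dijkstra from 0:
Distances: {0: 0, 1: 1, 2: 11, 3: 15}
Shortest distance to 2 = 11, path = [0, 1, 2]


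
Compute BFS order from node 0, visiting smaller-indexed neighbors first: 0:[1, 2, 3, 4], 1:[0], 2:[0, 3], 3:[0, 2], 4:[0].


BFS queue: start with [0]
Visit order: [0, 1, 2, 3, 4]


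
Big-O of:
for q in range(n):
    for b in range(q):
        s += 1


Per nesting level: O(n) * O(n) [triangular over q] = O(n^2)
Complexity: O(n^2)


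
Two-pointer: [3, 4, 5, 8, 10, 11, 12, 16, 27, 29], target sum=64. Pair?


Two pointers: lo=0, hi=9
No pair sums to 64


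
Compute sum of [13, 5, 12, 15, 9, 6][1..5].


Prefix sums: [0, 13, 18, 30, 45, 54, 60]
Sum[1..5] = prefix[6] - prefix[1] = 60 - 13 = 47


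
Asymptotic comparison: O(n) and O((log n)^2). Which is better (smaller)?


polylogarithmic grows slower than linear
O((log n)^2) is asymptotically smaller; O(n) grows faster


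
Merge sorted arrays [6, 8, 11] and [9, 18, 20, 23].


Compare heads, take smaller each step.
Merged: [6, 8, 9, 11, 18, 20, 23]


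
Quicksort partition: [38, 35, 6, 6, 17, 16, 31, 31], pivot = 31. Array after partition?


Elements <= 31 go left of pivot.
Result: [6, 6, 17, 16, 31, 31, 38, 35], pivot at index 5


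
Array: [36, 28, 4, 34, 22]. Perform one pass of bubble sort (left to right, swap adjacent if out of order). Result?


After one pass: [28, 4, 34, 22, 36]


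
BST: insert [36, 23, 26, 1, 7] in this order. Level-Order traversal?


Root = 36; build tree by BST insertion.
Level-Order traversal: [36, 23, 1, 26, 7]


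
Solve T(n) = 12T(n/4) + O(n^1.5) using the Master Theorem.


a=12, b=4, c=1.5. log_4(12)=1.792 > c=1.5. Case 1: O(n^log_b(a)) = O(n^1.792)
Complexity: O(n^1.792)


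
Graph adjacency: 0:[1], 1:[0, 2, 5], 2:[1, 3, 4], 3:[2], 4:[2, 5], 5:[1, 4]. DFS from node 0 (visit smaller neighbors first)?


DFS stack-based: start with [0]
Visit order: [0, 1, 2, 3, 4, 5]


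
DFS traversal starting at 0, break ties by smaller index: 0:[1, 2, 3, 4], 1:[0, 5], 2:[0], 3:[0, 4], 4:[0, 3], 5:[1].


DFS stack-based: start with [0]
Visit order: [0, 1, 5, 2, 3, 4]


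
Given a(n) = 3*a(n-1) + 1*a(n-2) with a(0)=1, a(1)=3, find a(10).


Build bottom-up:
...a(8)=12970, a(9)=42837, a(10)=3*42837+1*12970=141481


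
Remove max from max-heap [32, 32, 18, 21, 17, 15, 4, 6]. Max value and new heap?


Max = 32
Replace root with last, heapify down
Resulting heap: [32, 21, 18, 6, 17, 15, 4]


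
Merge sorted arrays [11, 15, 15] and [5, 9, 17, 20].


Compare heads, take smaller each step.
Merged: [5, 9, 11, 15, 15, 17, 20]


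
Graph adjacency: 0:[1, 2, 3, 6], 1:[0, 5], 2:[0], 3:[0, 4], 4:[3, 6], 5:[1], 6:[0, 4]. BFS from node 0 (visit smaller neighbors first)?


BFS queue: start with [0]
Visit order: [0, 1, 2, 3, 6, 5, 4]


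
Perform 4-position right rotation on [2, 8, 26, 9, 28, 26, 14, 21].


Right rotate by 4: [28, 26, 14, 21, 2, 8, 26, 9]


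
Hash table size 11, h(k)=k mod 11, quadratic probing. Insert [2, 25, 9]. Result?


Insertions: 2->slot 2; 25->slot 3; 9->slot 9
Table: [None, None, 2, 25, None, None, None, None, None, 9, None]


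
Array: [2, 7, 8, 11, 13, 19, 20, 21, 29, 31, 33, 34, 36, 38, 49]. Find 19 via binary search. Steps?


Search for 19:
[0,14] mid=7 arr[7]=21
[0,6] mid=3 arr[3]=11
[4,6] mid=5 arr[5]=19
Total: 3 comparisons


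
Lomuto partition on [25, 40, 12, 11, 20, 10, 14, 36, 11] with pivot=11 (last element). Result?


Elements <= 11 go left of pivot.
Result: [11, 10, 11, 25, 20, 40, 14, 36, 12], pivot at index 2


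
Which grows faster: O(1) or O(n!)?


constant grows slower than factorial
O(1) is asymptotically smaller; O(n!) grows faster


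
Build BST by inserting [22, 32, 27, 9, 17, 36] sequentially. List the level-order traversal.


Root = 22; build tree by BST insertion.
Level-Order traversal: [22, 9, 32, 17, 27, 36]


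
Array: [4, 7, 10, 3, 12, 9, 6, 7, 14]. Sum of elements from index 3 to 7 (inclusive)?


Prefix sums: [0, 4, 11, 21, 24, 36, 45, 51, 58, 72]
Sum[3..7] = prefix[8] - prefix[3] = 58 - 21 = 37


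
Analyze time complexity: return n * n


Analysis: constant-time operation, no loop
Complexity: O(1)


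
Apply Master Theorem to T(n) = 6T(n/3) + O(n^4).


a=6, b=3, c=4. log_3(6)=1.631 < c=4. Case 3: O(n^c) = O(n^4)
Complexity: O(n^4)


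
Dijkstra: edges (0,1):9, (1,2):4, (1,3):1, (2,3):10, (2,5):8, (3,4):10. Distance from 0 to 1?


Dijkstra from 0:
Distances: {0: 0, 1: 9, 2: 13, 3: 10, 4: 20, 5: 21}
Shortest distance to 1 = 9, path = [0, 1]


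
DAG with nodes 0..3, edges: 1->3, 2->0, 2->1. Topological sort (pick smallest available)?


Kahn's algorithm, process smallest node first
Order: [2, 0, 1, 3]


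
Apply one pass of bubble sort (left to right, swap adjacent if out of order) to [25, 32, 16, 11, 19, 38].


After one pass: [25, 16, 11, 19, 32, 38]


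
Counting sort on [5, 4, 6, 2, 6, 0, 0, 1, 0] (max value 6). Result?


Count array: [3, 1, 1, 0, 1, 1, 2]
Reconstruct: [0, 0, 0, 1, 2, 4, 5, 6, 6]


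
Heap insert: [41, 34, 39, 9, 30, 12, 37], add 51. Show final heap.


Append 51: [41, 34, 39, 9, 30, 12, 37, 51]
Bubble up: swap idx 7(51) with idx 3(9); swap idx 3(51) with idx 1(34); swap idx 1(51) with idx 0(41)
Result: [51, 41, 39, 34, 30, 12, 37, 9]


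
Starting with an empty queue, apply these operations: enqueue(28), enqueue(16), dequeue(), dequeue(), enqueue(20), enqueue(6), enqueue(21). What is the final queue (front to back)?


enqueue(28) -> [28]
enqueue(16) -> [28, 16]
dequeue() returns 28 -> [16]
dequeue() returns 16 -> []
enqueue(20) -> [20]
enqueue(6) -> [20, 6]
enqueue(21) -> [20, 6, 21]
Final queue (front to back): [20, 6, 21]


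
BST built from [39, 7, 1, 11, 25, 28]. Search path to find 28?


BST root = 39
Search for 28: compare at each node
Path: [39, 7, 11, 25, 28]


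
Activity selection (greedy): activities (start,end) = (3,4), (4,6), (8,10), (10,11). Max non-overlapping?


Greedy: pick earliest-ending, then skip overlaps.
Selected (4 activities): [(3, 4), (4, 6), (8, 10), (10, 11)]


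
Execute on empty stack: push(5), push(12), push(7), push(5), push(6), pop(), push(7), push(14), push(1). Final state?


push(5) -> [5]
push(12) -> [5, 12]
push(7) -> [5, 12, 7]
push(5) -> [5, 12, 7, 5]
push(6) -> [5, 12, 7, 5, 6]
pop() returns 6 -> [5, 12, 7, 5]
push(7) -> [5, 12, 7, 5, 7]
push(14) -> [5, 12, 7, 5, 7, 14]
push(1) -> [5, 12, 7, 5, 7, 14, 1]
Final stack (bottom to top): [5, 12, 7, 5, 7, 14, 1]


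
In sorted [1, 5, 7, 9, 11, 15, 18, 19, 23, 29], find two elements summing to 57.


Two pointers: lo=0, hi=9
No pair sums to 57


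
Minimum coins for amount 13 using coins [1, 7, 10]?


dp[0]=0; dp[i]=1+min(dp[i-c] for c in coins)
...dp[8]=2, dp[9]=3, dp[10]=1, dp[11]=2, dp[12]=3, dp[13]=4
Minimum coins for 13 = 4


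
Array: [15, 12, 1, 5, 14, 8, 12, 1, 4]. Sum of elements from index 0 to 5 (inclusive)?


Prefix sums: [0, 15, 27, 28, 33, 47, 55, 67, 68, 72]
Sum[0..5] = prefix[6] - prefix[0] = 55 - 0 = 55


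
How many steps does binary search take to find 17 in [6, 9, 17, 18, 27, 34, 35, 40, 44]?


Search for 17:
[0,8] mid=4 arr[4]=27
[0,3] mid=1 arr[1]=9
[2,3] mid=2 arr[2]=17
Total: 3 comparisons


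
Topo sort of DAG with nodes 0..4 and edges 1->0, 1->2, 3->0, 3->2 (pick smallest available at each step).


Kahn's algorithm, process smallest node first
Order: [1, 3, 0, 2, 4]


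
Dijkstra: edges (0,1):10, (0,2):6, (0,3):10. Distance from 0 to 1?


Dijkstra from 0:
Distances: {0: 0, 1: 10, 2: 6, 3: 10}
Shortest distance to 1 = 10, path = [0, 1]


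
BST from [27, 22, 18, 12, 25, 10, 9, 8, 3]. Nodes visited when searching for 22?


BST root = 27
Search for 22: compare at each node
Path: [27, 22]


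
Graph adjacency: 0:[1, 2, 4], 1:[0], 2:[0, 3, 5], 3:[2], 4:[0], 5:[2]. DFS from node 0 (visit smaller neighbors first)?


DFS stack-based: start with [0]
Visit order: [0, 1, 2, 3, 5, 4]


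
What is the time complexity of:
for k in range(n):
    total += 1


Per nesting level: O(n) = O(n)
Complexity: O(n)


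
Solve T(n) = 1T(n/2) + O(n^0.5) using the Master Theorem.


a=1, b=2, c=0.5. log_2(1)=0 < c=0.5. Case 3: O(n^c) = O(sqrt(n))
Complexity: O(sqrt(n))


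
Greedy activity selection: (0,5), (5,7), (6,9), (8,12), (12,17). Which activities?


Greedy: pick earliest-ending, then skip overlaps.
Selected (4 activities): [(0, 5), (5, 7), (8, 12), (12, 17)]


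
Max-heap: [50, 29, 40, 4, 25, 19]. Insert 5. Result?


Append 5: [50, 29, 40, 4, 25, 19, 5]
Bubble up: no swaps needed
Result: [50, 29, 40, 4, 25, 19, 5]


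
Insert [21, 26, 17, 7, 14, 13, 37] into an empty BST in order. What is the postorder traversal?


Root = 21; build tree by BST insertion.
Postorder traversal: [13, 14, 7, 17, 37, 26, 21]


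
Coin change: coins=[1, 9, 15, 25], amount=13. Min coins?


dp[0]=0; dp[i]=1+min(dp[i-c] for c in coins)
...dp[8]=8, dp[9]=1, dp[10]=2, dp[11]=3, dp[12]=4, dp[13]=5
Minimum coins for 13 = 5


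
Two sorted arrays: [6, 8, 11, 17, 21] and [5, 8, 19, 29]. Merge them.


Compare heads, take smaller each step.
Merged: [5, 6, 8, 8, 11, 17, 19, 21, 29]


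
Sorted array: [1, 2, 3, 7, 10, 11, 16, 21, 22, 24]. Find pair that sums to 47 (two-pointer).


Two pointers: lo=0, hi=9
No pair sums to 47


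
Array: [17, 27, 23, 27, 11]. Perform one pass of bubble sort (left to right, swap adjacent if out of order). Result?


After one pass: [17, 23, 27, 11, 27]


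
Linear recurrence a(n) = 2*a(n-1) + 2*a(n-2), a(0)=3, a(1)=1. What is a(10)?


Build bottom-up:
...a(8)=2864, a(9)=7824, a(10)=2*7824+2*2864=21376


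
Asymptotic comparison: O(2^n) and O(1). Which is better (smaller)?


constant grows slower than exponential
O(1) is asymptotically smaller; O(2^n) grows faster


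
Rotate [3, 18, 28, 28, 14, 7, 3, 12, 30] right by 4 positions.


Right rotate by 4: [7, 3, 12, 30, 3, 18, 28, 28, 14]


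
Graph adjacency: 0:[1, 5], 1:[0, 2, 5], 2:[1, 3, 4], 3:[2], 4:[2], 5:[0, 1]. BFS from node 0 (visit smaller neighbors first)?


BFS queue: start with [0]
Visit order: [0, 1, 5, 2, 3, 4]


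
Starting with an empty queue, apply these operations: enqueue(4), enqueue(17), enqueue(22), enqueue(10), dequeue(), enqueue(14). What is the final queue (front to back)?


enqueue(4) -> [4]
enqueue(17) -> [4, 17]
enqueue(22) -> [4, 17, 22]
enqueue(10) -> [4, 17, 22, 10]
dequeue() returns 4 -> [17, 22, 10]
enqueue(14) -> [17, 22, 10, 14]
Final queue (front to back): [17, 22, 10, 14]


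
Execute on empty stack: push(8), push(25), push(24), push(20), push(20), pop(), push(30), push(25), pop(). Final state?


push(8) -> [8]
push(25) -> [8, 25]
push(24) -> [8, 25, 24]
push(20) -> [8, 25, 24, 20]
push(20) -> [8, 25, 24, 20, 20]
pop() returns 20 -> [8, 25, 24, 20]
push(30) -> [8, 25, 24, 20, 30]
push(25) -> [8, 25, 24, 20, 30, 25]
pop() returns 25 -> [8, 25, 24, 20, 30]
Final stack (bottom to top): [8, 25, 24, 20, 30]


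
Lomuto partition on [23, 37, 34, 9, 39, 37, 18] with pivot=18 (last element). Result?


Elements <= 18 go left of pivot.
Result: [9, 18, 34, 23, 39, 37, 37], pivot at index 1


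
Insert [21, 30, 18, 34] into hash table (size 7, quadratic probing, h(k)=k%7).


Insertions: 21->slot 0; 30->slot 2; 18->slot 4; 34->slot 6
Table: [21, None, 30, None, 18, None, 34]


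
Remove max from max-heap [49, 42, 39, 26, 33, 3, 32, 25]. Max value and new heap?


Max = 49
Replace root with last, heapify down
Resulting heap: [42, 33, 39, 26, 25, 3, 32]


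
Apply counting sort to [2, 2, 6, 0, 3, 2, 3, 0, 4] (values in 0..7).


Count array: [2, 0, 3, 2, 1, 0, 1, 0]
Reconstruct: [0, 0, 2, 2, 2, 3, 3, 4, 6]


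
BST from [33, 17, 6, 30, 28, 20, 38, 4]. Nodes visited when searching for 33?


BST root = 33
Search for 33: compare at each node
Path: [33]


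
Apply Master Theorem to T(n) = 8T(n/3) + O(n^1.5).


a=8, b=3, c=1.5. log_3(8)=1.893 > c=1.5. Case 1: O(n^log_b(a)) = O(n^1.893)
Complexity: O(n^1.893)


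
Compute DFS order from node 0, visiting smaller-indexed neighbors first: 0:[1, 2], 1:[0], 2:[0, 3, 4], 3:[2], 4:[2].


DFS stack-based: start with [0]
Visit order: [0, 1, 2, 3, 4]


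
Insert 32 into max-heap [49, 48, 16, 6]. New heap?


Append 32: [49, 48, 16, 6, 32]
Bubble up: no swaps needed
Result: [49, 48, 16, 6, 32]


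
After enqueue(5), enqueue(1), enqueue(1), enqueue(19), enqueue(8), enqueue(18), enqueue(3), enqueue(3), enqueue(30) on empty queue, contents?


enqueue(5) -> [5]
enqueue(1) -> [5, 1]
enqueue(1) -> [5, 1, 1]
enqueue(19) -> [5, 1, 1, 19]
enqueue(8) -> [5, 1, 1, 19, 8]
enqueue(18) -> [5, 1, 1, 19, 8, 18]
enqueue(3) -> [5, 1, 1, 19, 8, 18, 3]
enqueue(3) -> [5, 1, 1, 19, 8, 18, 3, 3]
enqueue(30) -> [5, 1, 1, 19, 8, 18, 3, 3, 30]
Final queue (front to back): [5, 1, 1, 19, 8, 18, 3, 3, 30]


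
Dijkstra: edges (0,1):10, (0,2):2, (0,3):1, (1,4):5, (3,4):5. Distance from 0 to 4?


Dijkstra from 0:
Distances: {0: 0, 1: 10, 2: 2, 3: 1, 4: 6}
Shortest distance to 4 = 6, path = [0, 3, 4]


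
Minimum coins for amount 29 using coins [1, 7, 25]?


dp[0]=0; dp[i]=1+min(dp[i-c] for c in coins)
...dp[24]=6, dp[25]=1, dp[26]=2, dp[27]=3, dp[28]=4, dp[29]=5
Minimum coins for 29 = 5


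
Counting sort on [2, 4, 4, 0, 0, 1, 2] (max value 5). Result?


Count array: [2, 1, 2, 0, 2, 0]
Reconstruct: [0, 0, 1, 2, 2, 4, 4]


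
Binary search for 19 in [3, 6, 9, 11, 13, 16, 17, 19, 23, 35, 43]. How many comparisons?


Search for 19:
[0,10] mid=5 arr[5]=16
[6,10] mid=8 arr[8]=23
[6,7] mid=6 arr[6]=17
[7,7] mid=7 arr[7]=19
Total: 4 comparisons


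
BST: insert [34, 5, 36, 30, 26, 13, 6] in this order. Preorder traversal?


Root = 34; build tree by BST insertion.
Preorder traversal: [34, 5, 30, 26, 13, 6, 36]


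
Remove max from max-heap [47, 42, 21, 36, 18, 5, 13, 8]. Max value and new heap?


Max = 47
Replace root with last, heapify down
Resulting heap: [42, 36, 21, 8, 18, 5, 13]


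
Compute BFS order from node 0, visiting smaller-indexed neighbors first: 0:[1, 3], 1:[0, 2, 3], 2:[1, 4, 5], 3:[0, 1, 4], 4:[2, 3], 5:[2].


BFS queue: start with [0]
Visit order: [0, 1, 3, 2, 4, 5]


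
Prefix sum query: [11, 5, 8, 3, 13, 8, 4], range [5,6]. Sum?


Prefix sums: [0, 11, 16, 24, 27, 40, 48, 52]
Sum[5..6] = prefix[7] - prefix[5] = 52 - 40 = 12


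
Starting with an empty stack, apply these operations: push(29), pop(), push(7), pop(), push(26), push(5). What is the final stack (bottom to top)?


push(29) -> [29]
pop() returns 29 -> []
push(7) -> [7]
pop() returns 7 -> []
push(26) -> [26]
push(5) -> [26, 5]
Final stack (bottom to top): [26, 5]


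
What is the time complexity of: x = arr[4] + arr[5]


Analysis: constant-time operation, no loop
Complexity: O(1)


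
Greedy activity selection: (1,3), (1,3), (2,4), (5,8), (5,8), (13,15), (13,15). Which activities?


Greedy: pick earliest-ending, then skip overlaps.
Selected (3 activities): [(1, 3), (5, 8), (13, 15)]


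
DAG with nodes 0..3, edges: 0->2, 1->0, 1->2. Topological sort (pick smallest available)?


Kahn's algorithm, process smallest node first
Order: [1, 0, 2, 3]


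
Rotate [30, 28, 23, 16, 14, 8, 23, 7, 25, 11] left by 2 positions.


Left rotate by 2: [23, 16, 14, 8, 23, 7, 25, 11, 30, 28]


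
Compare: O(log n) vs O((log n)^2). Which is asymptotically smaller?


logarithmic grows slower than polylogarithmic
O(log n) is asymptotically smaller; O((log n)^2) grows faster


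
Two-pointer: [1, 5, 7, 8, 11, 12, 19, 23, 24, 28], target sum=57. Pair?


Two pointers: lo=0, hi=9
No pair sums to 57


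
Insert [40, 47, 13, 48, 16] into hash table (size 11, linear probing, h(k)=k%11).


Insertions: 40->slot 7; 47->slot 3; 13->slot 2; 48->slot 4; 16->slot 5
Table: [None, None, 13, 47, 48, 16, None, 40, None, None, None]


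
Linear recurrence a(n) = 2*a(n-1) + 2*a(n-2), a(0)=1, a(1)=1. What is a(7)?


Build bottom-up:
...a(5)=76, a(6)=208, a(7)=2*208+2*76=568


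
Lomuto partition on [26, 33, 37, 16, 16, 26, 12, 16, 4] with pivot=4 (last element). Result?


Elements <= 4 go left of pivot.
Result: [4, 33, 37, 16, 16, 26, 12, 16, 26], pivot at index 0


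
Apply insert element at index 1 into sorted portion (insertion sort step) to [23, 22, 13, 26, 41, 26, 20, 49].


After one pass: [22, 23, 13, 26, 41, 26, 20, 49]


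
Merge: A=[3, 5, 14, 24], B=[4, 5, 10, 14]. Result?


Compare heads, take smaller each step.
Merged: [3, 4, 5, 5, 10, 14, 14, 24]


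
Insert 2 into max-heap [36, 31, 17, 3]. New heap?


Append 2: [36, 31, 17, 3, 2]
Bubble up: no swaps needed
Result: [36, 31, 17, 3, 2]


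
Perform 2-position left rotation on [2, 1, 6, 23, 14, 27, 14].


Left rotate by 2: [6, 23, 14, 27, 14, 2, 1]


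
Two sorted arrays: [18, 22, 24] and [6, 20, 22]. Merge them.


Compare heads, take smaller each step.
Merged: [6, 18, 20, 22, 22, 24]


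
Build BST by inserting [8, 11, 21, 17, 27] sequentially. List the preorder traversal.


Root = 8; build tree by BST insertion.
Preorder traversal: [8, 11, 21, 17, 27]


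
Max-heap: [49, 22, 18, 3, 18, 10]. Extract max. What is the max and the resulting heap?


Max = 49
Replace root with last, heapify down
Resulting heap: [22, 18, 18, 3, 10]


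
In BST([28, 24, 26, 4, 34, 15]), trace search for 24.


BST root = 28
Search for 24: compare at each node
Path: [28, 24]


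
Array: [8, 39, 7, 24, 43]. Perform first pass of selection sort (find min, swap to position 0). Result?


After one pass: [7, 39, 8, 24, 43]


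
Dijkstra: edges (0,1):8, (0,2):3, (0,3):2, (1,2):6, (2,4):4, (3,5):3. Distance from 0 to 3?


Dijkstra from 0:
Distances: {0: 0, 1: 8, 2: 3, 3: 2, 4: 7, 5: 5}
Shortest distance to 3 = 2, path = [0, 3]


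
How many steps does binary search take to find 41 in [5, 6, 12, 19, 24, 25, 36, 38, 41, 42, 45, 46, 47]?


Search for 41:
[0,12] mid=6 arr[6]=36
[7,12] mid=9 arr[9]=42
[7,8] mid=7 arr[7]=38
[8,8] mid=8 arr[8]=41
Total: 4 comparisons


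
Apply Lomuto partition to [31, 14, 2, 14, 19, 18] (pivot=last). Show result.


Elements <= 18 go left of pivot.
Result: [14, 2, 14, 18, 19, 31], pivot at index 3


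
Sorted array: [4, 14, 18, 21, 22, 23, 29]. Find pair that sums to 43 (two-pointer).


Two pointers: lo=0, hi=6
Found pair: (14, 29) summing to 43


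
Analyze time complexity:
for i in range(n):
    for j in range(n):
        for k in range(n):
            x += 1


Per nesting level: O(n) * O(n) * O(n) = O(n^3)
Complexity: O(n^3)


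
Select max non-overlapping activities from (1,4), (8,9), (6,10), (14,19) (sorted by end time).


Greedy: pick earliest-ending, then skip overlaps.
Selected (3 activities): [(1, 4), (8, 9), (14, 19)]


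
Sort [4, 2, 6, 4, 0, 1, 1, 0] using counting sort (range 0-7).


Count array: [2, 2, 1, 0, 2, 0, 1, 0]
Reconstruct: [0, 0, 1, 1, 2, 4, 4, 6]


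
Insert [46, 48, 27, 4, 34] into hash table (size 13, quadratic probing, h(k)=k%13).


Insertions: 46->slot 7; 48->slot 9; 27->slot 1; 4->slot 4; 34->slot 8
Table: [None, 27, None, None, 4, None, None, 46, 34, 48, None, None, None]


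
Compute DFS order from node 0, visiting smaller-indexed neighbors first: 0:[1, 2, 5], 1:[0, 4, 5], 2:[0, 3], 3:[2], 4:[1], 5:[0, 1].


DFS stack-based: start with [0]
Visit order: [0, 1, 4, 5, 2, 3]


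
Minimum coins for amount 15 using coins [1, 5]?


dp[0]=0; dp[i]=1+min(dp[i-c] for c in coins)
...dp[10]=2, dp[11]=3, dp[12]=4, dp[13]=5, dp[14]=6, dp[15]=3
Minimum coins for 15 = 3


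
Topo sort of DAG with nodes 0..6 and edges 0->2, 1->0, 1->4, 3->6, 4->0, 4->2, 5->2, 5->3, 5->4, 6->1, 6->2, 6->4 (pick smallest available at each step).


Kahn's algorithm, process smallest node first
Order: [5, 3, 6, 1, 4, 0, 2]


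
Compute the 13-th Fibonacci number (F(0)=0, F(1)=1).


F(n)=F(n-1)+F(n-2)
...F(11)=89, F(12)=144, F(13)=233


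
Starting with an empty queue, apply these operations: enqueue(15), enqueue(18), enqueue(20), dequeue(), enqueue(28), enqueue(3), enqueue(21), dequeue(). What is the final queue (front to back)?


enqueue(15) -> [15]
enqueue(18) -> [15, 18]
enqueue(20) -> [15, 18, 20]
dequeue() returns 15 -> [18, 20]
enqueue(28) -> [18, 20, 28]
enqueue(3) -> [18, 20, 28, 3]
enqueue(21) -> [18, 20, 28, 3, 21]
dequeue() returns 18 -> [20, 28, 3, 21]
Final queue (front to back): [20, 28, 3, 21]


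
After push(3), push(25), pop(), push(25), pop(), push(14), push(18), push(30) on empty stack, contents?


push(3) -> [3]
push(25) -> [3, 25]
pop() returns 25 -> [3]
push(25) -> [3, 25]
pop() returns 25 -> [3]
push(14) -> [3, 14]
push(18) -> [3, 14, 18]
push(30) -> [3, 14, 18, 30]
Final stack (bottom to top): [3, 14, 18, 30]


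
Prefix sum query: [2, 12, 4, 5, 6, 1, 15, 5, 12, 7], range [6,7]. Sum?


Prefix sums: [0, 2, 14, 18, 23, 29, 30, 45, 50, 62, 69]
Sum[6..7] = prefix[8] - prefix[6] = 50 - 30 = 20


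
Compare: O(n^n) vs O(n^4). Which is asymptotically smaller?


quartic grows slower than n^n
O(n^4) is asymptotically smaller; O(n^n) grows faster


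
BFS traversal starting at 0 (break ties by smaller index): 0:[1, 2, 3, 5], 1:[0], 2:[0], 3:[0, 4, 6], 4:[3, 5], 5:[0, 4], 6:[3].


BFS queue: start with [0]
Visit order: [0, 1, 2, 3, 5, 4, 6]


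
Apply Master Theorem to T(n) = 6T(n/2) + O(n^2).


a=6, b=2, c=2. log_2(6)=2.585 > c=2. Case 1: O(n^log_b(a)) = O(n^2.585)
Complexity: O(n^2.585)


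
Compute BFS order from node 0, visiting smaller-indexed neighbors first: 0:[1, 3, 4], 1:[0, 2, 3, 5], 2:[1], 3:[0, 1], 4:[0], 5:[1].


BFS queue: start with [0]
Visit order: [0, 1, 3, 4, 2, 5]


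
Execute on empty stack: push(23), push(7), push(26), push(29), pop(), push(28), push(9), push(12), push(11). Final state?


push(23) -> [23]
push(7) -> [23, 7]
push(26) -> [23, 7, 26]
push(29) -> [23, 7, 26, 29]
pop() returns 29 -> [23, 7, 26]
push(28) -> [23, 7, 26, 28]
push(9) -> [23, 7, 26, 28, 9]
push(12) -> [23, 7, 26, 28, 9, 12]
push(11) -> [23, 7, 26, 28, 9, 12, 11]
Final stack (bottom to top): [23, 7, 26, 28, 9, 12, 11]


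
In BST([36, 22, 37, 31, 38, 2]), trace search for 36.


BST root = 36
Search for 36: compare at each node
Path: [36]


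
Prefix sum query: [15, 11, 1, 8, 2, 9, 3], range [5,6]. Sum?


Prefix sums: [0, 15, 26, 27, 35, 37, 46, 49]
Sum[5..6] = prefix[7] - prefix[5] = 49 - 37 = 12


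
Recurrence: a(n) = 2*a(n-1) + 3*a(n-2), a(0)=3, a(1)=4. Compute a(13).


Build bottom-up:
...a(11)=310006, a(12)=930023, a(13)=2*930023+3*310006=2790064


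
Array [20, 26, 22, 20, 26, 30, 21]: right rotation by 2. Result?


Right rotate by 2: [30, 21, 20, 26, 22, 20, 26]


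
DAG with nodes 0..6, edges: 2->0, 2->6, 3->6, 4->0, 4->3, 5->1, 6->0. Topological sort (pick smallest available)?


Kahn's algorithm, process smallest node first
Order: [2, 4, 3, 5, 1, 6, 0]


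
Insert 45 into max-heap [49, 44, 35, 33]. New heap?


Append 45: [49, 44, 35, 33, 45]
Bubble up: swap idx 4(45) with idx 1(44)
Result: [49, 45, 35, 33, 44]


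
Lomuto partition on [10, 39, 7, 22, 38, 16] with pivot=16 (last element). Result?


Elements <= 16 go left of pivot.
Result: [10, 7, 16, 22, 38, 39], pivot at index 2


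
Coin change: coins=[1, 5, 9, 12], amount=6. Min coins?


dp[0]=0; dp[i]=1+min(dp[i-c] for c in coins)
...dp[1]=1, dp[2]=2, dp[3]=3, dp[4]=4, dp[5]=1, dp[6]=2
Minimum coins for 6 = 2


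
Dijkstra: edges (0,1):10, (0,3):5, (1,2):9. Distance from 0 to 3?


Dijkstra from 0:
Distances: {0: 0, 1: 10, 2: 19, 3: 5}
Shortest distance to 3 = 5, path = [0, 3]
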